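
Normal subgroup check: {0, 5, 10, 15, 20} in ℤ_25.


H = {0, 5, 10, 15, 20} in ℤ_25
ℤ_25 is abelian; every subgroup of an abelian group is normal

Yes, normal subgroup


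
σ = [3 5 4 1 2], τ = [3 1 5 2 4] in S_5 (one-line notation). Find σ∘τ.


σ∘τ: apply τ first, then σ
1 →τ 3 →σ 4
2 →τ 1 →σ 3
3 →τ 5 →σ 2
4 →τ 2 →σ 5
5 →τ 4 →σ 1

σ∘τ = [4 3 2 5 1]


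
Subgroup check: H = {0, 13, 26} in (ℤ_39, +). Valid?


Subgroup test for H = {0, 13, 26} in (ℤ_39, +):
(1) 0 ∈ H? Yes
(2) Closure: for all a,b ∈ H, (a+b) mod 39 ∈ H? Yes
(3) Inverses: for all a ∈ H, -a mod 39 ∈ H? Yes

Yes, H is a subgroup of ℤ_39


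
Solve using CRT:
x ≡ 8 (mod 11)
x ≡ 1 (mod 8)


m₁ = 11, m₂ = 8, gcd = 1, so CRT applies. M = m₁·m₂ = 88
Let M₁ = M/m₁ = 8, M₂ = M/m₂ = 11
Find y₁ ≡ M₁⁻¹ (mod m₁): 8⁻¹ ≡ 7 (mod 11)
Find y₂ ≡ M₂⁻¹ (mod m₂): 11⁻¹ ≡ 3 (mod 8)
x = a₁·M₁·y₁ + a₂·M₂·y₂ = 8·8·7 + 1·11·3 = 481
Reduce mod 88: x ≡ 41
Check: 41 mod 11 = 8 ✓, 41 mod 8 = 1 ✓

x ≡ 41 (mod 88)


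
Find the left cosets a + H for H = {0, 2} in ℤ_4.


H = {0, 2}, |H| = 2
Number of cosets = |G|/|H| = 4/2 = 2
0 + H = {0, 2}
1 + H = {1, 3}

Cosets: 0+H={0,2}; 1+H={1,3}


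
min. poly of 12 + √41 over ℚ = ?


Let α = 12 + √41. Then α - 12 = √41, so (α - 12)² = 41, giving α² - 24α + 103 = 0. Degree 2 and α ∉ ℚ, so this is the minimal polynomial.

Minimal polynomial: x² - 24x + 103


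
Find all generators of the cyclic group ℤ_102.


g generates ℤ_n iff gcd(g,n) = 1
Prime factors of 102: 2, 3, 17
Generators are g ∈ {1,...,101} not divisible by any of these primes.
Generators: {1, 5, 7, 11, 13, 19, 23, 25, 29, 31, 35, 37, 41, 43, 47, 49, 53, 55, 59, 61, 65, 67, 71, 73, 77, 79, 83, 89, 91, 95, 97, 101}
Number of generators = φ(102) = 32

Generators of ℤ_102 = {1, 5, 7, 11, 13, 19, 23, 25, 29, 31, 35, 37, 41, 43, 47, 49, 53, 55, 59, 61, 65, 67, 71, 73, 77, 79, 83, 89, 91, 95, 97, 101}


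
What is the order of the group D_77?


|D_n| = 2n (n rotations and n reflections)
|D_77| = 2×77 = 154

|D_77| = 154


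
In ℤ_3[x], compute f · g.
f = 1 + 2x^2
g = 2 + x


Expand and collect like terms; reduce coefficients mod 3:
x^0: 1·2 = 2 ≡ 2 (mod 3)
x^1: 1·1 + 0·2 = 1 ≡ 1 (mod 3)
x^2: 0·1 + 2·2 = 4 ≡ 1 (mod 3)
x^3: 2·1 = 2 ≡ 2 (mod 3)
Result: 2 + x + x^2 + 2x^3

f · g = 2 + x + x^2 + 2x^3


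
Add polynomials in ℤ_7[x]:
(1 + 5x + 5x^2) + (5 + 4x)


Add coefficients mod 7:
x^0: 1 + 5 = 6 (mod 7)
x^1: 5 + 4 = 2 (mod 7)
x^2: 5 + 0 = 5 (mod 7)
Result: 6 + 2x + 5x^2

f + g = 6 + 2x + 5x^2


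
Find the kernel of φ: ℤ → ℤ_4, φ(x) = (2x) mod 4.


Kernel = preimage of identity
ker(φ) = {x ∈ ℤ : 2x ≡ 0 (mod 4)}. gcd(2,4) = 2, so 2x ≡ 0 (mod 4) ⟺ x ≡ 0 (mod 4/2 = 2). Hence ker(φ) = 2ℤ

ker(φ) = 2ℤ


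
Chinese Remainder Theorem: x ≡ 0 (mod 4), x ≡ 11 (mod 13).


m₁ = 4, m₂ = 13, gcd = 1, so CRT applies. M = m₁·m₂ = 52
Let M₁ = M/m₁ = 13, M₂ = M/m₂ = 4
Find y₁ ≡ M₁⁻¹ (mod m₁): 13⁻¹ ≡ 1 (mod 4)
Find y₂ ≡ M₂⁻¹ (mod m₂): 4⁻¹ ≡ 10 (mod 13)
x = a₁·M₁·y₁ + a₂·M₂·y₂ = 0·13·1 + 11·4·10 = 440
Reduce mod 52: x ≡ 24
Check: 24 mod 4 = 0 ✓, 24 mod 13 = 11 ✓

x ≡ 24 (mod 52)


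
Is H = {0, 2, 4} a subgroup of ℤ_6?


Subgroup test for H = {0, 2, 4} in (ℤ_6, +):
(1) 0 ∈ H? Yes
(2) Closure: for all a,b ∈ H, (a+b) mod 6 ∈ H? Yes
(3) Inverses: for all a ∈ H, -a mod 6 ∈ H? Yes

Yes, H is a subgroup of ℤ_6


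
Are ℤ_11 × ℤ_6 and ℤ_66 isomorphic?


Comparing ℤ_11 × ℤ_6 and ℤ_66:
gcd(11,6) = 1, so ℤ_11 × ℤ_6 ≅ ℤ_66 (CRT)

Yes, ℤ_11 × ℤ_6 ≅ ℤ_66


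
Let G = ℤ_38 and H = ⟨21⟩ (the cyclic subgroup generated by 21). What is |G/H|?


|⟨21⟩| = n / gcd(21, 38) = 38 / 1 = 38
H is normal (ℤ_38 is abelian).
|G/H| = |G| / |H| = 38 / 38 = 1

|G/H| = 1


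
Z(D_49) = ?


Z(G) = {g ∈ G | gx = xg for all x ∈ G}
For odd n, Z(D_n) = {e}: no nontrivial rotation commutes with all reflections

Z(D_49) = {e}


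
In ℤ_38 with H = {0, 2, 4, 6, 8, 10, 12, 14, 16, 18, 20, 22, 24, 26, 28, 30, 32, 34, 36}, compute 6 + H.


6 + H = {6 + h (mod 38) : h ∈ H}
6+0=6, 6+2=8, 6+4=10, 6+6=12, 6+8=14, 6+10=16, 6+12=18, 6+14=20, 6+16=22, 6+18=24, 6+20=26, 6+22=28, 6+24=30, 6+26=32, 6+28=34, 6+30=36, 6+32=0, 6+34=2, 6+36=4
6 + H = {0, 2, 4, 6, 8, 10, 12, 14, 16, 18, 20, 22, 24, 26, 28, 30, 32, 34, 36} = 0 + H

6 + H = {0, 2, 4, 6, 8, 10, 12, 14, 16, 18, 20, 22, 24, 26, 28, 30, 32, 34, 36}


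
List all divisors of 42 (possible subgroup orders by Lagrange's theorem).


Lagrange's theorem: |H| divides |G|
|G| = 42
Divisors of 42: 1, 2, 3, 6, 7, 14, 21, 42

Possible subgroup orders: {1, 2, 3, 6, 7, 14, 21, 42}


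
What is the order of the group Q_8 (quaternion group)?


Q_8 = {±1, ±i, ±j, ±k}
|Q_8| = 8

|Q_8 (quaternion group)| = 8


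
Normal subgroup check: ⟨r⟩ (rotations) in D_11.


H = ⟨r⟩ (rotations) in D_11
The rotation subgroup ⟨r⟩ has index 2 in D_11, so it is normal

Yes, normal subgroup


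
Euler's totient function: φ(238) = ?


Factor n: 238 = 2 × 7 × 17
φ(n) = n · ∏(1 - 1/p) over distinct primes p | n
φ(238) = 238 · (1 - 1/2) · (1 - 1/7) · (1 - 1/17) = 96

φ(238) = 96


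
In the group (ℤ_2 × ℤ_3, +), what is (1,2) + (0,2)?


Operation: componentwise addition mod (2, 3)
(1,2) + (0,2) = ((a₁+b₁) mod 2, (a₂+b₂) mod 3) with a = (1,2), b = (0,2)

(1,2) + (0,2) = (1,1)


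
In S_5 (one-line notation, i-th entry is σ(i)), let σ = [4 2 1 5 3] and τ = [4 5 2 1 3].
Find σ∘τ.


σ∘τ: apply τ first, then σ
1 →τ 4 →σ 5
2 →τ 5 →σ 3
3 →τ 2 →σ 2
4 →τ 1 →σ 4
5 →τ 3 →σ 1

σ∘τ = [5 3 2 4 1]


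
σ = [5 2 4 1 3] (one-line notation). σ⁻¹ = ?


To find σ⁻¹, swap domain and range:
σ(1) = 5 → σ⁻¹(5) = 1
σ(2) = 2 → σ⁻¹(2) = 2
σ(3) = 4 → σ⁻¹(4) = 3
σ(4) = 1 → σ⁻¹(1) = 4
σ(5) = 3 → σ⁻¹(3) = 5

σ⁻¹ = [4 2 5 3 1]


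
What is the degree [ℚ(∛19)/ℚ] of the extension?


∛19 has minimal polynomial x³ - 19 (irreducible over ℚ since 19 is not a perfect cube)

[ℚ(∛19)/ℚ] = 3


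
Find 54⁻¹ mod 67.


Use the extended Euclidean algorithm to write 1 = 54·s + 67·t; then s mod 67 is the inverse.
Euclidean algorithm:
  54 = 0·67 + 54
  67 = 1·54 + 13
  54 = 4·13 + 2
  13 = 6·2 + 1
  2 = 2·1 + 0
gcd(54,67) = 1
Back-substitution gives: 54·(-31) + 67·(25) = 1
So 54⁻¹ ≡ -31 ≡ 36 (mod 67)
Check: 54 × 36 = 1944 ≡ 1 (mod 67) ✓

54⁻¹ ≡ 36 (mod 67)


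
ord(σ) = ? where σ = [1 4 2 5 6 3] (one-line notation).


Cycle decomposition: (2 4 5 6 3)
Cycle lengths: 5
Order = lcm(5) = 5

ord(σ) = 5


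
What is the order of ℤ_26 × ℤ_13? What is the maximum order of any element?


|ℤ_26 × ℤ_13| = 26 × 13 = 338
Max element order = lcm(26,13) = 26
Cyclic? No (gcd=13)

|ℤ_26×ℤ_13| = 338, max element order = 26


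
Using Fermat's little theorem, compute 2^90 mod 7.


Fermat's little theorem: if p is prime and gcd(a,p)=1, then a^(p-1) ≡ 1 (mod p)
p = 7 is prime, gcd(2,7) = 1
Reduce exponent: 90 mod 6 = 0
So 2^90 ≡ 2^0 (mod 7)
2^0 = 1

2^90 ≡ 1 (mod 7)


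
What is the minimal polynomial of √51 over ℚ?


√51 satisfies x² - 51 = 0, irreducible over ℚ since 51 is squarefree

Minimal polynomial: x² - 51


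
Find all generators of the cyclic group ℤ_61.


g generates ℤ_n iff gcd(g,n) = 1
Prime factors of 61: 61
Generators are g ∈ {1,...,60} not divisible by any of these primes.
Generators: {1, 2, 3, 4, 5, 6, 7, 8, 9, 10, 11, 12, 13, 14, 15, 16, 17, 18, 19, 20, 21, 22, 23, 24, 25, 26, 27, 28, 29, 30, 31, 32, 33, 34, 35, 36, 37, 38, 39, 40, 41, 42, 43, 44, 45, 46, 47, 48, 49, 50, 51, 52, 53, 54, 55, 56, 57, 58, 59, 60}
Number of generators = φ(61) = 60

Generators of ℤ_61 = {1, 2, 3, 4, 5, 6, 7, 8, 9, 10, 11, 12, 13, 14, 15, 16, 17, 18, 19, 20, 21, 22, 23, 24, 25, 26, 27, 28, 29, 30, 31, 32, 33, 34, 35, 36, 37, 38, 39, 40, 41, 42, 43, 44, 45, 46, 47, 48, 49, 50, 51, 52, 53, 54, 55, 56, 57, 58, 59, 60}


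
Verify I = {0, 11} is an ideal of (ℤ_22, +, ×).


Check ideal conditions for I = {0, 11} in ℤ_22:
(1) I is an additive subgroup? Yes
(2) For r ∈ ℤ_22 and a ∈ I: r·a ∈ I? Yes

Yes, I is an ideal of ℤ_22


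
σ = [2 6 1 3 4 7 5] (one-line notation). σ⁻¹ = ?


To find σ⁻¹, swap domain and range:
σ(1) = 2 → σ⁻¹(2) = 1
σ(2) = 6 → σ⁻¹(6) = 2
σ(3) = 1 → σ⁻¹(1) = 3
σ(4) = 3 → σ⁻¹(3) = 4
σ(5) = 4 → σ⁻¹(4) = 5
σ(6) = 7 → σ⁻¹(7) = 6
σ(7) = 5 → σ⁻¹(5) = 7

σ⁻¹ = [3 1 4 5 7 2 6]


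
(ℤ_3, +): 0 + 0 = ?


Operation: addition mod 3
0 + 0 = (a + b) mod 3 with a = 0, b = 0

0 + 0 = 0


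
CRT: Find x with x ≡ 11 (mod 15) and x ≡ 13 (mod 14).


m₁ = 15, m₂ = 14, gcd = 1, so CRT applies. M = m₁·m₂ = 210
Let M₁ = M/m₁ = 14, M₂ = M/m₂ = 15
Find y₁ ≡ M₁⁻¹ (mod m₁): 14⁻¹ ≡ 14 (mod 15)
Find y₂ ≡ M₂⁻¹ (mod m₂): 15⁻¹ ≡ 1 (mod 14)
x = a₁·M₁·y₁ + a₂·M₂·y₂ = 11·14·14 + 13·15·1 = 2351
Reduce mod 210: x ≡ 41
Check: 41 mod 15 = 11 ✓, 41 mod 14 = 13 ✓

x ≡ 41 (mod 210)


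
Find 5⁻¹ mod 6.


Use the extended Euclidean algorithm to write 1 = 5·s + 6·t; then s mod 6 is the inverse.
Euclidean algorithm:
  5 = 0·6 + 5
  6 = 1·5 + 1
  5 = 5·1 + 0
gcd(5,6) = 1
Back-substitution gives: 5·(-1) + 6·(1) = 1
So 5⁻¹ ≡ -1 ≡ 5 (mod 6)
Check: 5 × 5 = 25 ≡ 1 (mod 6) ✓

5⁻¹ ≡ 5 (mod 6)


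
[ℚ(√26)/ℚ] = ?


√26 has minimal polynomial x² - 26 (irreducible over ℚ since 26 is squarefree)

[ℚ(√26)/ℚ] = 2


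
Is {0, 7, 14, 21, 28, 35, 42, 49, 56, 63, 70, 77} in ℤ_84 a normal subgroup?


H = {0, 7, 14, 21, 28, 35, 42, 49, 56, 63, 70, 77} in ℤ_84
ℤ_84 is abelian; every subgroup of an abelian group is normal

Yes, normal subgroup


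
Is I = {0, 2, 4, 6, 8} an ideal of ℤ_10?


Check ideal conditions for I = {0, 2, 4, 6, 8} in ℤ_10:
(1) I is an additive subgroup? Yes
(2) For r ∈ ℤ_10 and a ∈ I: r·a ∈ I? Yes

Yes, I is an ideal of ℤ_10


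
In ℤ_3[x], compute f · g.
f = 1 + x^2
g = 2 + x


Expand and collect like terms; reduce coefficients mod 3:
x^0: 1·2 = 2 ≡ 2 (mod 3)
x^1: 1·1 + 0·2 = 1 ≡ 1 (mod 3)
x^2: 0·1 + 1·2 = 2 ≡ 2 (mod 3)
x^3: 1·1 = 1 ≡ 1 (mod 3)
Result: 2 + x + 2x^2 + x^3

f · g = 2 + x + 2x^2 + x^3


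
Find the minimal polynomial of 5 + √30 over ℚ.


Let α = 5 + √30. Then α - 5 = √30, so (α - 5)² = 30, giving α² - 10α - 5 = 0. Degree 2 and α ∉ ℚ, so this is the minimal polynomial.

Minimal polynomial: x² - 10x - 5


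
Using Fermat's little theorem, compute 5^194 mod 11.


Fermat's little theorem: if p is prime and gcd(a,p)=1, then a^(p-1) ≡ 1 (mod p)
p = 11 is prime, gcd(5,11) = 1
Reduce exponent: 194 mod 10 = 4
So 5^194 ≡ 5^4 (mod 11)
5^4 mod 11 = 9

5^194 ≡ 9 (mod 11)


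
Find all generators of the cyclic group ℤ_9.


g generates ℤ_n iff gcd(g,n) = 1
Checking each g ∈ {1,...,8}:
gcd(1,9) = 1
gcd(2,9) = 1
gcd(3,9) = 3
gcd(4,9) = 1
gcd(5,9) = 1
gcd(6,9) = 3
gcd(7,9) = 1
gcd(8,9) = 1
Generators: {1, 2, 4, 5, 7, 8}
Number of generators = φ(9) = 6

Generators of ℤ_9 = {1, 2, 4, 5, 7, 8}


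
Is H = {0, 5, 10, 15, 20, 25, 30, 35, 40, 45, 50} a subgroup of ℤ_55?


Subgroup test for H = {0, 5, 10, 15, 20, 25, 30, 35, 40, 45, 50} in (ℤ_55, +):
(1) 0 ∈ H? Yes
(2) Closure: for all a,b ∈ H, (a+b) mod 55 ∈ H? Yes
(3) Inverses: for all a ∈ H, -a mod 55 ∈ H? Yes

Yes, H is a subgroup of ℤ_55


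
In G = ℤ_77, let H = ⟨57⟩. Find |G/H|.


|⟨57⟩| = n / gcd(57, 77) = 77 / 1 = 77
H is normal (ℤ_77 is abelian).
|G/H| = |G| / |H| = 77 / 77 = 1

|G/H| = 1


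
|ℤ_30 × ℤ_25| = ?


|A × B| = |A| · |B|
|ℤ_30 × ℤ_25| = 30 × 25 = 750

|ℤ_30 × ℤ_25| = 750


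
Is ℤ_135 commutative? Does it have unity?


ℤ_135 is a commutative ring with unity 1; 135 = 3×45 is composite, so 3·45 ≡ 0 gives zero divisors (not an integral domain)
Commutative: Yes
Integral domain: No
Has unity: Yes

ℤ_135: Commutative=Yes, Unity=Yes


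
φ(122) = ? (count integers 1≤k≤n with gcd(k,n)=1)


Factor n: 122 = 2 × 61
φ(n) = n · ∏(1 - 1/p) over distinct primes p | n
φ(122) = 122 · (1 - 1/2) · (1 - 1/61) = 60

φ(122) = 60


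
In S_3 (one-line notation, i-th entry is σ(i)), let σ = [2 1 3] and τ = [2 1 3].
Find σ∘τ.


σ∘τ: apply τ first, then σ
1 →τ 2 →σ 1
2 →τ 1 →σ 2
3 →τ 3 →σ 3

σ∘τ = [1 2 3]


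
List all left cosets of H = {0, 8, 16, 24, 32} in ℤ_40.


H = {0, 8, 16, 24, 32}, |H| = 5
Number of cosets = |G|/|H| = 40/5 = 8
0 + H = {0, 8, 16, 24, 32}
1 + H = {1, 9, 17, 25, 33}
2 + H = {2, 10, 18, 26, 34}
3 + H = {3, 11, 19, 27, 35}
4 + H = {4, 12, 20, 28, 36}
5 + H = {5, 13, 21, 29, 37}
6 + H = {6, 14, 22, 30, 38}
7 + H = {7, 15, 23, 31, 39}

Cosets: 0+H={0,8,16,24,32}; 1+H={1,9,17,25,33}; 2+H={2,10,18,26,34}; 3+H={3,11,19,27,35}; 4+H={4,12,20,28,36}; 5+H={5,13,21,29,37}; 6+H={6,14,22,30,38}; 7+H={7,15,23,31,39}


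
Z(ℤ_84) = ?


Z(G) = {g ∈ G | gx = xg for all x ∈ G}
ℤ_84 is abelian, so Z(G) = G

Z(ℤ_84) = ℤ_84


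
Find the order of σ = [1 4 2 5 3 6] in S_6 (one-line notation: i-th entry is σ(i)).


Cycle decomposition: (2 4 5 3)
Cycle lengths: 4
Order = lcm(4) = 4

ord(σ) = 4


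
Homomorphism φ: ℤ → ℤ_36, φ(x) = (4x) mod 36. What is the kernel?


Kernel = preimage of identity
ker(φ) = {x ∈ ℤ : 4x ≡ 0 (mod 36)}. gcd(4,36) = 4, so 4x ≡ 0 (mod 36) ⟺ x ≡ 0 (mod 36/4 = 9). Hence ker(φ) = 9ℤ

ker(φ) = 9ℤ


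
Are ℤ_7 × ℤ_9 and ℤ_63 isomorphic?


Comparing ℤ_7 × ℤ_9 and ℤ_63:
gcd(7,9) = 1, so ℤ_7 × ℤ_9 ≅ ℤ_63 (CRT)

Yes, ℤ_7 × ℤ_9 ≅ ℤ_63


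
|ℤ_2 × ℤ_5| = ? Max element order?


|ℤ_2 × ℤ_5| = 2 × 5 = 10
Max element order = lcm(2,5) = 10
Cyclic? Yes (gcd=1)

|ℤ_2×ℤ_5| = 10, max element order = 10


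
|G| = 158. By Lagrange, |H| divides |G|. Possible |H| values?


Lagrange's theorem: |H| divides |G|
|G| = 158
Divisors of 158: 1, 2, 79, 158

Possible subgroup orders: {1, 2, 79, 158}


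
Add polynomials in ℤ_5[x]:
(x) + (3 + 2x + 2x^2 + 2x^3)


Add coefficients mod 5:
x^0: 0 + 3 = 3 (mod 5)
x^1: 1 + 2 = 3 (mod 5)
x^2: 0 + 2 = 2 (mod 5)
x^3: 0 + 2 = 2 (mod 5)
Result: 3 + 3x + 2x^2 + 2x^3

f + g = 3 + 3x + 2x^2 + 2x^3


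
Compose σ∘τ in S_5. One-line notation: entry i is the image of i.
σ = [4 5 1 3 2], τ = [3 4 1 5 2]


σ∘τ: apply τ first, then σ
1 →τ 3 →σ 1
2 →τ 4 →σ 3
3 →τ 1 →σ 4
4 →τ 5 →σ 2
5 →τ 2 →σ 5

σ∘τ = [1 3 4 2 5]


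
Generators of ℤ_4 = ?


g generates ℤ_n iff gcd(g,n) = 1
Checking each g ∈ {1,...,3}:
gcd(1,4) = 1
gcd(2,4) = 2
gcd(3,4) = 1
Generators: {1, 3}
Number of generators = φ(4) = 2

Generators of ℤ_4 = {1, 3}


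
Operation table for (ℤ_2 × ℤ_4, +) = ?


Elements: {(0,0), (0,1), (0,2), (0,3), (1,0), (1,1), (1,2), (1,3)}
Operation: componentwise addition mod (2, 4)
Entry (a, b) = ((a₁+b₁) mod 2, (a₂+b₂) mod 4)

Cayley table:
      | (0,0) | (0,1) | (0,2) | (0,3) | (1,0) | (1,1) | (1,2) | (1,3)
(0,0) | (0,0) | (0,1) | (0,2) | (0,3) | (1,0) | (1,1) | (1,2) | (1,3)
(0,1) | (0,1) | (0,2) | (0,3) | (0,0) | (1,1) | (1,2) | (1,3) | (1,0)
(0,2) | (0,2) | (0,3) | (0,0) | (0,1) | (1,2) | (1,3) | (1,0) | (1,1)
(0,3) | (0,3) | (0,0) | (0,1) | (0,2) | (1,3) | (1,0) | (1,1) | (1,2)
(1,0) | (1,0) | (1,1) | (1,2) | (1,3) | (0,0) | (0,1) | (0,2) | (0,3)
(1,1) | (1,1) | (1,2) | (1,3) | (1,0) | (0,1) | (0,2) | (0,3) | (0,0)
(1,2) | (1,2) | (1,3) | (1,0) | (1,1) | (0,2) | (0,3) | (0,0) | (0,1)
(1,3) | (1,3) | (1,0) | (1,1) | (1,2) | (0,3) | (0,0) | (0,1) | (0,2)


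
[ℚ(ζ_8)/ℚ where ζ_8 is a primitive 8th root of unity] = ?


[ℚ(ζ_n):ℚ] = deg Φ_n(x) = φ(n). Here φ(8) = 4

[ℚ(ζ_8)/ℚ where ζ_8 is a primitive 8th root of unity] = 4


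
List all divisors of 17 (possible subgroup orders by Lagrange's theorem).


Lagrange's theorem: |H| divides |G|
|G| = 17
Divisors of 17: 1, 17

Possible subgroup orders: {1, 17}


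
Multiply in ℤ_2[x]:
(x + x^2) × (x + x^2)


Expand and collect like terms; reduce coefficients mod 2:
x^0: 0·0 = 0 ≡ 0 (mod 2)
x^1: 0·1 + 1·0 = 0 ≡ 0 (mod 2)
x^2: 0·1 + 1·1 + 1·0 = 1 ≡ 1 (mod 2)
x^3: 1·1 + 1·1 = 2 ≡ 0 (mod 2)
x^4: 1·1 = 1 ≡ 1 (mod 2)
Result: x^2 + x^4

f · g = x^2 + x^4


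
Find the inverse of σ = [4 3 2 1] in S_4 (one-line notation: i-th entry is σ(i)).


To find σ⁻¹, swap domain and range:
σ(1) = 4 → σ⁻¹(4) = 1
σ(2) = 3 → σ⁻¹(3) = 2
σ(3) = 2 → σ⁻¹(2) = 3
σ(4) = 1 → σ⁻¹(1) = 4

σ⁻¹ = [4 3 2 1]


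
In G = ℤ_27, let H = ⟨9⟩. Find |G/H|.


|⟨9⟩| = n / gcd(9, 27) = 27 / 9 = 3
H is normal (ℤ_27 is abelian).
|G/H| = |G| / |H| = 27 / 3 = 9

|G/H| = 9


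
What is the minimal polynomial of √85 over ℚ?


√85 satisfies x² - 85 = 0, irreducible over ℚ since 85 is squarefree

Minimal polynomial: x² - 85


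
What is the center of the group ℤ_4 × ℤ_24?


Z(G) = {g ∈ G | gx = xg for all x ∈ G}
Direct product of abelian groups is abelian, so Z(G) = G

Z(ℤ_4 × ℤ_24) = ℤ_4 × ℤ_24


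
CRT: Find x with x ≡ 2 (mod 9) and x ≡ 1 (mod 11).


m₁ = 9, m₂ = 11, gcd = 1, so CRT applies. M = m₁·m₂ = 99
Let M₁ = M/m₁ = 11, M₂ = M/m₂ = 9
Find y₁ ≡ M₁⁻¹ (mod m₁): 11⁻¹ ≡ 5 (mod 9)
Find y₂ ≡ M₂⁻¹ (mod m₂): 9⁻¹ ≡ 5 (mod 11)
x = a₁·M₁·y₁ + a₂·M₂·y₂ = 2·11·5 + 1·9·5 = 155
Reduce mod 99: x ≡ 56
Check: 56 mod 9 = 2 ✓, 56 mod 11 = 1 ✓

x ≡ 56 (mod 99)


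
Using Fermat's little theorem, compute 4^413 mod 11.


Fermat's little theorem: if p is prime and gcd(a,p)=1, then a^(p-1) ≡ 1 (mod p)
p = 11 is prime, gcd(4,11) = 1
Reduce exponent: 413 mod 10 = 3
So 4^413 ≡ 4^3 (mod 11)
4^3 mod 11 = 9

4^413 ≡ 9 (mod 11)


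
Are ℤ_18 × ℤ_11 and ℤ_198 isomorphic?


Comparing ℤ_18 × ℤ_11 and ℤ_198:
gcd(18,11) = 1, so ℤ_18 × ℤ_11 ≅ ℤ_198 (CRT)

Yes, ℤ_18 × ℤ_11 ≅ ℤ_198


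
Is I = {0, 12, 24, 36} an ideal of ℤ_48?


Check ideal conditions for I = {0, 12, 24, 36} in ℤ_48:
(1) I is an additive subgroup? Yes
(2) For r ∈ ℤ_48 and a ∈ I: r·a ∈ I? Yes

Yes, I is an ideal of ℤ_48


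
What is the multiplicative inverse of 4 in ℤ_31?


Use the extended Euclidean algorithm to write 1 = 4·s + 31·t; then s mod 31 is the inverse.
Euclidean algorithm:
  4 = 0·31 + 4
  31 = 7·4 + 3
  4 = 1·3 + 1
  3 = 3·1 + 0
gcd(4,31) = 1
Back-substitution gives: 4·(8) + 31·(-1) = 1
So 4⁻¹ ≡ 8 ≡ 8 (mod 31)
Check: 4 × 8 = 32 ≡ 1 (mod 31) ✓

4⁻¹ ≡ 8 (mod 31)


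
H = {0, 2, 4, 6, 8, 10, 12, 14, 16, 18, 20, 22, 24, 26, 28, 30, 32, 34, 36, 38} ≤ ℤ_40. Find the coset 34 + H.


34 + H = {34 + h (mod 40) : h ∈ H}
34+0=34, 34+2=36, 34+4=38, 34+6=0, 34+8=2, 34+10=4, 34+12=6, 34+14=8, 34+16=10, 34+18=12, 34+20=14, 34+22=16, 34+24=18, 34+26=20, 34+28=22, 34+30=24, 34+32=26, 34+34=28, 34+36=30, 34+38=32
34 + H = {0, 2, 4, 6, 8, 10, 12, 14, 16, 18, 20, 22, 24, 26, 28, 30, 32, 34, 36, 38} = 0 + H

34 + H = {0, 2, 4, 6, 8, 10, 12, 14, 16, 18, 20, 22, 24, 26, 28, 30, 32, 34, 36, 38}


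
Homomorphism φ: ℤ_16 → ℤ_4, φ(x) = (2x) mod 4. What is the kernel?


Kernel = preimage of identity
ker(φ) = {x ∈ ℤ_16 : 2x ≡ 0 (mod 4)}. Since 4 | 16, φ is well-defined. The kernel is the cyclic subgroup ⟨2⟩ of ℤ_16 (order 8), i.e. {0, 2, 4, 6, 8, 10, 12, 14}

ker(φ) = {0, 2, 4, 6, 8, 10, 12, 14}


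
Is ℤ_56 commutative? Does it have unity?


ℤ_56 is a commutative ring with unity 1; 56 = 2×28 is composite, so 2·28 ≡ 0 gives zero divisors (not an integral domain)
Commutative: Yes
Integral domain: No
Has unity: Yes

ℤ_56: Commutative=Yes, Unity=Yes


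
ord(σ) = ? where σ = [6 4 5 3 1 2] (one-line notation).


Cycle decomposition: (1 6 2 4 3 5)
Cycle lengths: 6
Order = lcm(6) = 6

ord(σ) = 6


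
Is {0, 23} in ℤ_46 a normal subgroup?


H = {0, 23} in ℤ_46
ℤ_46 is abelian; every subgroup of an abelian group is normal

Yes, normal subgroup


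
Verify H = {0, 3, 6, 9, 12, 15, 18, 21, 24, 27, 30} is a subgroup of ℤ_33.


Subgroup test for H = {0, 3, 6, 9, 12, 15, 18, 21, 24, 27, 30} in (ℤ_33, +):
(1) 0 ∈ H? Yes
(2) Closure: for all a,b ∈ H, (a+b) mod 33 ∈ H? Yes
(3) Inverses: for all a ∈ H, -a mod 33 ∈ H? Yes

Yes, H is a subgroup of ℤ_33


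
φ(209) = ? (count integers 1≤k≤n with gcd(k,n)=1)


Factor n: 209 = 11 × 19
φ(n) = n · ∏(1 - 1/p) over distinct primes p | n
φ(209) = 209 · (1 - 1/11) · (1 - 1/19) = 180

φ(209) = 180


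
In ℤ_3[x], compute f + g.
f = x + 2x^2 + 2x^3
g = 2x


Add coefficients mod 3:
x^0: 0 + 0 = 0 (mod 3)
x^1: 1 + 2 = 0 (mod 3)
x^2: 2 + 0 = 2 (mod 3)
x^3: 2 + 0 = 2 (mod 3)
Result: 2x^2 + 2x^3

f + g = 2x^2 + 2x^3


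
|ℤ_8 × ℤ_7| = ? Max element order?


|ℤ_8 × ℤ_7| = 8 × 7 = 56
Max element order = lcm(8,7) = 56
Cyclic? Yes (gcd=1)

|ℤ_8×ℤ_7| = 56, max element order = 56


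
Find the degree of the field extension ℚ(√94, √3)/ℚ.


[ℚ(√94,√3):ℚ] = [ℚ(√94,√3):ℚ(√94)]·[ℚ(√94):ℚ] = 2·2 = 4

[ℚ(√94, √3)/ℚ] = 4


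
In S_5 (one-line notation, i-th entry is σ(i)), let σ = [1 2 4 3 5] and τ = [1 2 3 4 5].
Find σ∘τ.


σ∘τ: apply τ first, then σ
1 →τ 1 →σ 1
2 →τ 2 →σ 2
3 →τ 3 →σ 4
4 →τ 4 →σ 3
5 →τ 5 →σ 5

σ∘τ = [1 2 4 3 5]


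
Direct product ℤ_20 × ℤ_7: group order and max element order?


|ℤ_20 × ℤ_7| = 20 × 7 = 140
Max element order = lcm(20,7) = 140
Cyclic? Yes (gcd=1)

|ℤ_20×ℤ_7| = 140, max element order = 140


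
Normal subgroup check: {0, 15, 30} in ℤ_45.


H = {0, 15, 30} in ℤ_45
ℤ_45 is abelian; every subgroup of an abelian group is normal

Yes, normal subgroup


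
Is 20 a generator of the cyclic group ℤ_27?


g generates ℤ_n iff gcd(g, n) = 1
gcd(20, 27) = 1
Since gcd = 1, 20 is a generator.

Yes, 20 generates ℤ_27


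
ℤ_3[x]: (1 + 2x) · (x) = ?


Expand and collect like terms; reduce coefficients mod 3:
x^0: 1·0 = 0 ≡ 0 (mod 3)
x^1: 1·1 + 2·0 = 1 ≡ 1 (mod 3)
x^2: 2·1 = 2 ≡ 2 (mod 3)
Result: x + 2x^2

f · g = x + 2x^2


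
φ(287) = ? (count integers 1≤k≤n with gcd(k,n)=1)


Factor n: 287 = 7 × 41
φ(n) = n · ∏(1 - 1/p) over distinct primes p | n
φ(287) = 287 · (1 - 1/7) · (1 - 1/41) = 240

φ(287) = 240


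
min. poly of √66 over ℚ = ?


√66 satisfies x² - 66 = 0, irreducible over ℚ since 66 is squarefree

Minimal polynomial: x² - 66


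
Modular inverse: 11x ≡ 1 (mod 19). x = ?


Use the extended Euclidean algorithm to write 1 = 11·s + 19·t; then s mod 19 is the inverse.
Euclidean algorithm:
  11 = 0·19 + 11
  19 = 1·11 + 8
  11 = 1·8 + 3
  8 = 2·3 + 2
  3 = 1·2 + 1
  2 = 2·1 + 0
gcd(11,19) = 1
Back-substitution gives: 11·(7) + 19·(-4) = 1
So 11⁻¹ ≡ 7 ≡ 7 (mod 19)
Check: 11 × 7 = 77 ≡ 1 (mod 19) ✓

11⁻¹ ≡ 7 (mod 19)


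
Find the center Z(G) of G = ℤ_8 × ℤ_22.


Z(G) = {g ∈ G | gx = xg for all x ∈ G}
Direct product of abelian groups is abelian, so Z(G) = G

Z(ℤ_8 × ℤ_22) = ℤ_8 × ℤ_22


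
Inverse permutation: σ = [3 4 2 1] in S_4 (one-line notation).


To find σ⁻¹, swap domain and range:
σ(1) = 3 → σ⁻¹(3) = 1
σ(2) = 4 → σ⁻¹(4) = 2
σ(3) = 2 → σ⁻¹(2) = 3
σ(4) = 1 → σ⁻¹(1) = 4

σ⁻¹ = [4 3 1 2]


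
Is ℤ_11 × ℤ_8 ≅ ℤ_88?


Comparing ℤ_11 × ℤ_8 and ℤ_88:
gcd(11,8) = 1, so ℤ_11 × ℤ_8 ≅ ℤ_88 (CRT)

Yes, ℤ_11 × ℤ_8 ≅ ℤ_88


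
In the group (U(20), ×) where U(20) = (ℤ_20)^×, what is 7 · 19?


Operation: multiplication mod 20
7 · 19 = (a × b) mod 20 with a = 7, b = 19

7 · 19 = 13


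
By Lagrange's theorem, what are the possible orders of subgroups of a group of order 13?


Lagrange's theorem: |H| divides |G|
|G| = 13
Divisors of 13: 1, 13

Possible subgroup orders: {1, 13}


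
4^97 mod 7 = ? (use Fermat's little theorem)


Fermat's little theorem: if p is prime and gcd(a,p)=1, then a^(p-1) ≡ 1 (mod p)
p = 7 is prime, gcd(4,7) = 1
Reduce exponent: 97 mod 6 = 1
So 4^97 ≡ 4^1 (mod 7)
4^1 mod 7 = 4

4^97 ≡ 4 (mod 7)


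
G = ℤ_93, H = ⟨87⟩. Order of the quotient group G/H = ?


|⟨87⟩| = n / gcd(87, 93) = 93 / 3 = 31
H is normal (ℤ_93 is abelian).
|G/H| = |G| / |H| = 93 / 31 = 3

|G/H| = 3


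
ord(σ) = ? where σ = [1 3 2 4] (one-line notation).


Cycle decomposition: (2 3)
Cycle lengths: 2
Order = lcm(2) = 2

ord(σ) = 2


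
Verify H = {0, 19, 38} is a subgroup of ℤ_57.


Subgroup test for H = {0, 19, 38} in (ℤ_57, +):
(1) 0 ∈ H? Yes
(2) Closure: for all a,b ∈ H, (a+b) mod 57 ∈ H? Yes
(3) Inverses: for all a ∈ H, -a mod 57 ∈ H? Yes

Yes, H is a subgroup of ℤ_57


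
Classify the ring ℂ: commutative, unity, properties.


ℂ is a field: commutative, has unity, every nonzero element is a unit (hence an integral domain)
Commutative: Yes
Integral domain: Yes
Has unity: Yes

ℂ: Commutative=Yes, Unity=Yes


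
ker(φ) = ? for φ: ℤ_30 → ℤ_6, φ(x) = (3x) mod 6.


Kernel = preimage of identity
ker(φ) = {x ∈ ℤ_30 : 3x ≡ 0 (mod 6)}. Since 6 | 30, φ is well-defined. The kernel is the cyclic subgroup ⟨2⟩ of ℤ_30 (order 15), i.e. {0, 2, 4, 6, 8, 10, 12, 14, 16, 18, 20, 22, 24, 26, 28}

ker(φ) = {0, 2, 4, 6, 8, 10, 12, 14, 16, 18, 20, 22, 24, 26, 28}


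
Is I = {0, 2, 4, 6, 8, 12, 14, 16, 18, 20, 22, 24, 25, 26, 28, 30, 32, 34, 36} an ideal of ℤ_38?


Check ideal conditions for I = {0, 2, 4, 6, 8, 12, 14, 16, 18, 20, 22, 24, 25, 26, 28, 30, 32, 34, 36} in ℤ_38:
(1) I is an additive subgroup? No
(2) For r ∈ ℤ_38 and a ∈ I: r·a ∈ I? No  [counterexample: r=2, a=24, r·a mod 38 = 10 ∉ I]

No, I is not an ideal of ℤ_38


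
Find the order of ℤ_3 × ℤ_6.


|A × B| = |A| · |B|
|ℤ_3 × ℤ_6| = 3 × 6 = 18

|ℤ_3 × ℤ_6| = 18


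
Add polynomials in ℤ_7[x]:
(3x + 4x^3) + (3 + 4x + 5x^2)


Add coefficients mod 7:
x^0: 0 + 3 = 3 (mod 7)
x^1: 3 + 4 = 0 (mod 7)
x^2: 0 + 5 = 5 (mod 7)
x^3: 4 + 0 = 4 (mod 7)
Result: 3 + 5x^2 + 4x^3

f + g = 3 + 5x^2 + 4x^3


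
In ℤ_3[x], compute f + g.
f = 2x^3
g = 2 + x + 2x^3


Add coefficients mod 3:
x^0: 0 + 2 = 2 (mod 3)
x^1: 0 + 1 = 1 (mod 3)
x^2: 0 + 0 = 0 (mod 3)
x^3: 2 + 2 = 1 (mod 3)
Result: 2 + x + x^3

f + g = 2 + x + x^3


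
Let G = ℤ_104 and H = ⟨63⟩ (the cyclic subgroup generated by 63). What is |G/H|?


|⟨63⟩| = n / gcd(63, 104) = 104 / 1 = 104
H is normal (ℤ_104 is abelian).
|G/H| = |G| / |H| = 104 / 104 = 1

|G/H| = 1


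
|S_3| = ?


|S_n| = n! (number of permutations of n symbols)
|S_3| = 3! = 6

|S_3| = 6


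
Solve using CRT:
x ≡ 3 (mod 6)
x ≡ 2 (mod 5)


m₁ = 6, m₂ = 5, gcd = 1, so CRT applies. M = m₁·m₂ = 30
Let M₁ = M/m₁ = 5, M₂ = M/m₂ = 6
Find y₁ ≡ M₁⁻¹ (mod m₁): 5⁻¹ ≡ 5 (mod 6)
Find y₂ ≡ M₂⁻¹ (mod m₂): 6⁻¹ ≡ 1 (mod 5)
x = a₁·M₁·y₁ + a₂·M₂·y₂ = 3·5·5 + 2·6·1 = 87
Reduce mod 30: x ≡ 27
Check: 27 mod 6 = 3 ✓, 27 mod 5 = 2 ✓

x ≡ 27 (mod 30)


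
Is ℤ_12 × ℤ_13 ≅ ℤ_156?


Comparing ℤ_12 × ℤ_13 and ℤ_156:
gcd(12,13) = 1, so ℤ_12 × ℤ_13 ≅ ℤ_156 (CRT)

Yes, ℤ_12 × ℤ_13 ≅ ℤ_156


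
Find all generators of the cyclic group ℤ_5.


g generates ℤ_n iff gcd(g,n) = 1
Checking each g ∈ {1,...,4}:
gcd(1,5) = 1
gcd(2,5) = 1
gcd(3,5) = 1
gcd(4,5) = 1
Generators: {1, 2, 3, 4}
Number of generators = φ(5) = 4

Generators of ℤ_5 = {1, 2, 3, 4}


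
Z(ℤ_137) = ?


Z(G) = {g ∈ G | gx = xg for all x ∈ G}
ℤ_137 is abelian, so Z(G) = G

Z(ℤ_137) = ℤ_137


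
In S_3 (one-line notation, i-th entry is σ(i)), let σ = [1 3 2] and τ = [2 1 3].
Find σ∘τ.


σ∘τ: apply τ first, then σ
1 →τ 2 →σ 3
2 →τ 1 →σ 1
3 →τ 3 →σ 2

σ∘τ = [3 1 2]


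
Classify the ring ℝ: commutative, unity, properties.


ℝ is a field: commutative, has unity, every nonzero element is a unit (hence an integral domain)
Commutative: Yes
Integral domain: Yes
Has unity: Yes

ℝ: Commutative=Yes, Unity=Yes


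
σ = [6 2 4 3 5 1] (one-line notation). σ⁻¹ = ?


To find σ⁻¹, swap domain and range:
σ(1) = 6 → σ⁻¹(6) = 1
σ(2) = 2 → σ⁻¹(2) = 2
σ(3) = 4 → σ⁻¹(4) = 3
σ(4) = 3 → σ⁻¹(3) = 4
σ(5) = 5 → σ⁻¹(5) = 5
σ(6) = 1 → σ⁻¹(1) = 6

σ⁻¹ = [6 2 4 3 5 1]


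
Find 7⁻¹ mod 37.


Use the extended Euclidean algorithm to write 1 = 7·s + 37·t; then s mod 37 is the inverse.
Euclidean algorithm:
  7 = 0·37 + 7
  37 = 5·7 + 2
  7 = 3·2 + 1
  2 = 2·1 + 0
gcd(7,37) = 1
Back-substitution gives: 7·(16) + 37·(-3) = 1
So 7⁻¹ ≡ 16 ≡ 16 (mod 37)
Check: 7 × 16 = 112 ≡ 1 (mod 37) ✓

7⁻¹ ≡ 16 (mod 37)


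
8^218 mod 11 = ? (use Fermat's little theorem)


Fermat's little theorem: if p is prime and gcd(a,p)=1, then a^(p-1) ≡ 1 (mod p)
p = 11 is prime, gcd(8,11) = 1
Reduce exponent: 218 mod 10 = 8
So 8^218 ≡ 8^8 (mod 11)
8^8 mod 11 = 5

8^218 ≡ 5 (mod 11)


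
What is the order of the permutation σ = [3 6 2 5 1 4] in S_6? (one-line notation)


Cycle decomposition: (1 3 2 6 4 5)
Cycle lengths: 6
Order = lcm(6) = 6

ord(σ) = 6


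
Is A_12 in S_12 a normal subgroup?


H = A_12 in S_12
A_12 has index 2 in S_12, and every subgroup of index 2 is normal

Yes, normal subgroup


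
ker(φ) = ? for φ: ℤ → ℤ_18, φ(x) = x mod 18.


Kernel = preimage of identity
ker(φ) = {x ∈ ℤ : x ≡ 0 (mod 18)} = 18ℤ = {0, ±18, ±36, ...}

ker(φ) = 18ℤ


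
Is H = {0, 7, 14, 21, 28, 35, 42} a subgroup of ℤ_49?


Subgroup test for H = {0, 7, 14, 21, 28, 35, 42} in (ℤ_49, +):
(1) 0 ∈ H? Yes
(2) Closure: for all a,b ∈ H, (a+b) mod 49 ∈ H? Yes
(3) Inverses: for all a ∈ H, -a mod 49 ∈ H? Yes

Yes, H is a subgroup of ℤ_49


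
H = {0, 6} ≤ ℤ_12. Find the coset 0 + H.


0 + H = {0 + h (mod 12) : h ∈ H}
0+0=0, 0+6=6

0 + H = {0, 6}


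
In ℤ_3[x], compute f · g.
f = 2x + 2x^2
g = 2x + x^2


Expand and collect like terms; reduce coefficients mod 3:
x^0: 0·0 = 0 ≡ 0 (mod 3)
x^1: 0·2 + 2·0 = 0 ≡ 0 (mod 3)
x^2: 0·1 + 2·2 + 2·0 = 4 ≡ 1 (mod 3)
x^3: 2·1 + 2·2 = 6 ≡ 0 (mod 3)
x^4: 2·1 = 2 ≡ 2 (mod 3)
Result: x^2 + 2x^4

f · g = x^2 + 2x^4


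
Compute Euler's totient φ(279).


Factor n: 279 = 3^2 × 31
φ(n) = n · ∏(1 - 1/p) over distinct primes p | n
φ(279) = 279 · (1 - 1/3) · (1 - 1/31) = 180

φ(279) = 180


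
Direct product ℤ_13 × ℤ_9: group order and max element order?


|ℤ_13 × ℤ_9| = 13 × 9 = 117
Max element order = lcm(13,9) = 117
Cyclic? Yes (gcd=1)

|ℤ_13×ℤ_9| = 117, max element order = 117


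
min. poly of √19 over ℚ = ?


√19 satisfies x² - 19 = 0, irreducible over ℚ since 19 is squarefree

Minimal polynomial: x² - 19


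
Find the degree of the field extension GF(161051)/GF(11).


GF(161051) = GF(11^5), so the extension degree is 5

[GF(161051)/GF(11)] = 5


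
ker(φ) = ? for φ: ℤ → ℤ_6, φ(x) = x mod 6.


Kernel = preimage of identity
ker(φ) = {x ∈ ℤ : x ≡ 0 (mod 6)} = 6ℤ = {0, ±6, ±12, ...}

ker(φ) = 6ℤ


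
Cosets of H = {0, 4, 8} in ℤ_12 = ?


H = {0, 4, 8}, |H| = 3
Number of cosets = |G|/|H| = 12/3 = 4
0 + H = {0, 4, 8}
1 + H = {1, 5, 9}
2 + H = {2, 6, 10}
3 + H = {3, 7, 11}

Cosets: 0+H={0,4,8}; 1+H={1,5,9}; 2+H={2,6,10}; 3+H={3,7,11}


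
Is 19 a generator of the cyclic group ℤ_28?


g generates ℤ_n iff gcd(g, n) = 1
gcd(19, 28) = 1
Since gcd = 1, 19 is a generator.

Yes, 19 generates ℤ_28


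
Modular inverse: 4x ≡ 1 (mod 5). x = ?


Use the extended Euclidean algorithm to write 1 = 4·s + 5·t; then s mod 5 is the inverse.
Euclidean algorithm:
  4 = 0·5 + 4
  5 = 1·4 + 1
  4 = 4·1 + 0
gcd(4,5) = 1
Back-substitution gives: 4·(-1) + 5·(1) = 1
So 4⁻¹ ≡ -1 ≡ 4 (mod 5)
Check: 4 × 4 = 16 ≡ 1 (mod 5) ✓

4⁻¹ ≡ 4 (mod 5)


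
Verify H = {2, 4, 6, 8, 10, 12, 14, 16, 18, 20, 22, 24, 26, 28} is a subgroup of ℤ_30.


Subgroup test for H = {2, 4, 6, 8, 10, 12, 14, 16, 18, 20, 22, 24, 26, 28} in (ℤ_30, +):
(1) 0 ∈ H? No
(2) Closure: for all a,b ∈ H, (a+b) mod 30 ∈ H? No  [counterexample: 2 + 28 = 0 ∉ H]
(3) Inverses: for all a ∈ H, -a mod 30 ∈ H? Yes

No, H is not a subgroup of ℤ_30


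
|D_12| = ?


|D_n| = 2n (n rotations and n reflections)
|D_12| = 2×12 = 24

|D_12| = 24


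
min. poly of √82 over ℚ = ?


√82 satisfies x² - 82 = 0, irreducible over ℚ since 82 is squarefree

Minimal polynomial: x² - 82


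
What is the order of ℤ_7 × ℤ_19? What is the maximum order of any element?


|ℤ_7 × ℤ_19| = 7 × 19 = 133
Max element order = lcm(7,19) = 133
Cyclic? Yes (gcd=1)

|ℤ_7×ℤ_19| = 133, max element order = 133


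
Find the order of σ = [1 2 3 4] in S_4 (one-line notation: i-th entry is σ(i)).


Cycle decomposition: identity (all elements fixed)
Order = 1 (identity has order 1)

ord(σ) = 1


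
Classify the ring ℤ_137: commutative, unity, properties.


ℤ_137 is a commutative ring with unity 1; 137 is prime, so ℤ_137 is a field (hence an integral domain)
Commutative: Yes
Integral domain: Yes
Has unity: Yes

ℤ_137: Commutative=Yes, Unity=Yes


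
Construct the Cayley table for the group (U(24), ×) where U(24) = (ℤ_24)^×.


Elements: {1, 5, 7, 11, 13, 17, 19, 23}
Operation: multiplication mod 24
Entry (a, b) = (a × b) mod 24

Cayley table:
   |  1 |  5 |  7 | 11 | 13 | 17 | 19 | 23
 1 |  1 |  5 |  7 | 11 | 13 | 17 | 19 | 23
 5 |  5 |  1 | 11 |  7 | 17 | 13 | 23 | 19
 7 |  7 | 11 |  1 |  5 | 19 | 23 | 13 | 17
11 | 11 |  7 |  5 |  1 | 23 | 19 | 17 | 13
13 | 13 | 17 | 19 | 23 |  1 |  5 |  7 | 11
17 | 17 | 13 | 23 | 19 |  5 |  1 | 11 |  7
19 | 19 | 23 | 13 | 17 |  7 | 11 |  1 |  5
23 | 23 | 19 | 17 | 13 | 11 |  7 |  5 |  1


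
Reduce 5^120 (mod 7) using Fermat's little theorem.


Fermat's little theorem: if p is prime and gcd(a,p)=1, then a^(p-1) ≡ 1 (mod p)
p = 7 is prime, gcd(5,7) = 1
Reduce exponent: 120 mod 6 = 0
So 5^120 ≡ 5^0 (mod 7)
5^0 = 1

5^120 ≡ 1 (mod 7)


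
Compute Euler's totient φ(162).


Factor n: 162 = 2 × 3^4
φ(n) = n · ∏(1 - 1/p) over distinct primes p | n
φ(162) = 162 · (1 - 1/2) · (1 - 1/3) = 54

φ(162) = 54


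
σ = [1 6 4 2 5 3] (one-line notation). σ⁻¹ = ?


To find σ⁻¹, swap domain and range:
σ(1) = 1 → σ⁻¹(1) = 1
σ(2) = 6 → σ⁻¹(6) = 2
σ(3) = 4 → σ⁻¹(4) = 3
σ(4) = 2 → σ⁻¹(2) = 4
σ(5) = 5 → σ⁻¹(5) = 5
σ(6) = 3 → σ⁻¹(3) = 6

σ⁻¹ = [1 4 6 3 5 2]


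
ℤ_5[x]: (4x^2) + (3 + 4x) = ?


Add coefficients mod 5:
x^0: 0 + 3 = 3 (mod 5)
x^1: 0 + 4 = 4 (mod 5)
x^2: 4 + 0 = 4 (mod 5)
Result: 3 + 4x + 4x^2

f + g = 3 + 4x + 4x^2


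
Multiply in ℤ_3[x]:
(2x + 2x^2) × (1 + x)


Expand and collect like terms; reduce coefficients mod 3:
x^0: 0·1 = 0 ≡ 0 (mod 3)
x^1: 0·1 + 2·1 = 2 ≡ 2 (mod 3)
x^2: 2·1 + 2·1 = 4 ≡ 1 (mod 3)
x^3: 2·1 = 2 ≡ 2 (mod 3)
Result: 2x + x^2 + 2x^3

f · g = 2x + x^2 + 2x^3


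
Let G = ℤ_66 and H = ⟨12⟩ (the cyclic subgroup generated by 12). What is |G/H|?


|⟨12⟩| = n / gcd(12, 66) = 66 / 6 = 11
H is normal (ℤ_66 is abelian).
|G/H| = |G| / |H| = 66 / 11 = 6

|G/H| = 6


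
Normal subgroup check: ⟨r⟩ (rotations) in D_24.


H = ⟨r⟩ (rotations) in D_24
The rotation subgroup ⟨r⟩ has index 2 in D_24, so it is normal

Yes, normal subgroup


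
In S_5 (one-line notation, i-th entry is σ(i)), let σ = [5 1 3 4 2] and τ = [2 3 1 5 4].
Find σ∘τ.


σ∘τ: apply τ first, then σ
1 →τ 2 →σ 1
2 →τ 3 →σ 3
3 →τ 1 →σ 5
4 →τ 5 →σ 2
5 →τ 4 →σ 4

σ∘τ = [1 3 5 2 4]


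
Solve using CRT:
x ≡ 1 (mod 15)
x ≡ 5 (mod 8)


m₁ = 15, m₂ = 8, gcd = 1, so CRT applies. M = m₁·m₂ = 120
Let M₁ = M/m₁ = 8, M₂ = M/m₂ = 15
Find y₁ ≡ M₁⁻¹ (mod m₁): 8⁻¹ ≡ 2 (mod 15)
Find y₂ ≡ M₂⁻¹ (mod m₂): 15⁻¹ ≡ 7 (mod 8)
x = a₁·M₁·y₁ + a₂·M₂·y₂ = 1·8·2 + 5·15·7 = 541
Reduce mod 120: x ≡ 61
Check: 61 mod 15 = 1 ✓, 61 mod 8 = 5 ✓

x ≡ 61 (mod 120)


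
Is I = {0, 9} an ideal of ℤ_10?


Check ideal conditions for I = {0, 9} in ℤ_10:
(1) I is an additive subgroup? No
(2) For r ∈ ℤ_10 and a ∈ I: r·a ∈ I? No  [counterexample: r=2, a=9, r·a mod 10 = 8 ∉ I]

No, I is not an ideal of ℤ_10


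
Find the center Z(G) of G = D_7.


Z(G) = {g ∈ G | gx = xg for all x ∈ G}
For odd n, Z(D_n) = {e}: no nontrivial rotation commutes with all reflections

Z(D_7) = {e}


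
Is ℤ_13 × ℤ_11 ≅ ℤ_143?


Comparing ℤ_13 × ℤ_11 and ℤ_143:
gcd(13,11) = 1, so ℤ_13 × ℤ_11 ≅ ℤ_143 (CRT)

Yes, ℤ_13 × ℤ_11 ≅ ℤ_143


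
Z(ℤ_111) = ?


Z(G) = {g ∈ G | gx = xg for all x ∈ G}
ℤ_111 is abelian, so Z(G) = G

Z(ℤ_111) = ℤ_111


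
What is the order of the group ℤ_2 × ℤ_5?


|A × B| = |A| · |B|
|ℤ_2 × ℤ_5| = 2 × 5 = 10

|ℤ_2 × ℤ_5| = 10


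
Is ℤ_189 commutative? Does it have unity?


ℤ_189 is a commutative ring with unity 1; 189 = 3×63 is composite, so 3·63 ≡ 0 gives zero divisors (not an integral domain)
Commutative: Yes
Integral domain: No
Has unity: Yes

ℤ_189: Commutative=Yes, Unity=Yes


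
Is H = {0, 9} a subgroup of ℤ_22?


Subgroup test for H = {0, 9} in (ℤ_22, +):
(1) 0 ∈ H? Yes
(2) Closure: for all a,b ∈ H, (a+b) mod 22 ∈ H? No  [counterexample: 9 + 9 = 18 ∉ H]
(3) Inverses: for all a ∈ H, -a mod 22 ∈ H? No

No, H is not a subgroup of ℤ_22


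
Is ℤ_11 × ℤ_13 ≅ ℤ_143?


Comparing ℤ_11 × ℤ_13 and ℤ_143:
gcd(11,13) = 1, so ℤ_11 × ℤ_13 ≅ ℤ_143 (CRT)

Yes, ℤ_11 × ℤ_13 ≅ ℤ_143


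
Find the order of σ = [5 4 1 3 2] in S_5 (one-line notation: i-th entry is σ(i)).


Cycle decomposition: (1 5 2 4 3)
Cycle lengths: 5
Order = lcm(5) = 5

ord(σ) = 5


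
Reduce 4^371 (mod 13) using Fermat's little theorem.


Fermat's little theorem: if p is prime and gcd(a,p)=1, then a^(p-1) ≡ 1 (mod p)
p = 13 is prime, gcd(4,13) = 1
Reduce exponent: 371 mod 12 = 11
So 4^371 ≡ 4^11 (mod 13)
4^11 mod 13 = 10

4^371 ≡ 10 (mod 13)


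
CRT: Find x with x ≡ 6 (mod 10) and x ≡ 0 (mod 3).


m₁ = 10, m₂ = 3, gcd = 1, so CRT applies. M = m₁·m₂ = 30
Let M₁ = M/m₁ = 3, M₂ = M/m₂ = 10
Find y₁ ≡ M₁⁻¹ (mod m₁): 3⁻¹ ≡ 7 (mod 10)
Find y₂ ≡ M₂⁻¹ (mod m₂): 10⁻¹ ≡ 1 (mod 3)
x = a₁·M₁·y₁ + a₂·M₂·y₂ = 6·3·7 + 0·10·1 = 126
Reduce mod 30: x ≡ 6
Check: 6 mod 10 = 6 ✓, 6 mod 3 = 0 ✓

x ≡ 6 (mod 30)


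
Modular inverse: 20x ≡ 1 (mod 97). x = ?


Use the extended Euclidean algorithm to write 1 = 20·s + 97·t; then s mod 97 is the inverse.
Euclidean algorithm:
  20 = 0·97 + 20
  97 = 4·20 + 17
  20 = 1·17 + 3
  17 = 5·3 + 2
  3 = 1·2 + 1
  2 = 2·1 + 0
gcd(20,97) = 1
Back-substitution gives: 20·(34) + 97·(-7) = 1
So 20⁻¹ ≡ 34 ≡ 34 (mod 97)
Check: 20 × 34 = 680 ≡ 1 (mod 97) ✓

20⁻¹ ≡ 34 (mod 97)
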